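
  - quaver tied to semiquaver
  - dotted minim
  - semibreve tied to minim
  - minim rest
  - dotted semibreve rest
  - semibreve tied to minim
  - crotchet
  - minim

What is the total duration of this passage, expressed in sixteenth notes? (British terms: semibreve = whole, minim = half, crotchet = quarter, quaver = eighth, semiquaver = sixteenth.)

107

In sixteenth notes: quaver tied to semiquaver (quaver + semiquaver) = 3; dotted minim = 12; semibreve tied to minim (semibreve + minim) = 24; minim rest = 8; dotted semibreve rest = 24; semibreve tied to minim (semibreve + minim) = 24; crotchet = 4; minim = 8.
Total: 3 + 12 + 24 + 8 + 24 + 24 + 4 + 8 = 107 sixteenth notes.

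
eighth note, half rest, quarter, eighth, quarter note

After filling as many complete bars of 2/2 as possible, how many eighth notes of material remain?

One bar of 2/2 = 8 eighth notes.
Express everything in eighth notes: eighth note = 1; half rest = 4; quarter = 2; eighth = 1; quarter note = 2.
Altogether 1 + 4 + 2 + 1 + 2 = 10.
10 ÷ 8 = 1 complete bar with 2 eighth notes remaining.

2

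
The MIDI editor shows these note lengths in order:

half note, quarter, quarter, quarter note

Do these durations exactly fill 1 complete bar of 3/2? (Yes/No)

No

One bar of 3/2 = 6 quarter notes.
Convert each value to quarter notes: half note = 2; quarter = 1; quarter = 1; quarter note = 1.
Altogether 2 + 1 + 1 + 1 = 5.
5 falls short of 6, so the answer is No.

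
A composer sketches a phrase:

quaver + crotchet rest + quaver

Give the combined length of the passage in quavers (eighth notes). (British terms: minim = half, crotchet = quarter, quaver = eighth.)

4

Express everything in eighth notes: quaver = 1; crotchet rest = 2; quaver = 1.
Altogether 1 + 2 + 1 = 4 eighth notes.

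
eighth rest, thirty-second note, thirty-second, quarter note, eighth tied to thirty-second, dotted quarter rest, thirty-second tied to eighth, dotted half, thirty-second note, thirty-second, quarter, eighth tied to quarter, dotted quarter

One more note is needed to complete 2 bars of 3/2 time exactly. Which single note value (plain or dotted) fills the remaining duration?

2 bars of 3/2 = 96 thirty-second notes.
Convert each value to thirty-second notes: eighth rest = 4; thirty-second note = 1; thirty-second = 1; quarter note = 8; eighth tied to thirty-second (eighth + thirty-second) = 5; dotted quarter rest = 12; thirty-second tied to eighth (thirty-second + eighth) = 5; dotted half = 24; thirty-second note = 1; thirty-second = 1; quarter = 8; eighth tied to quarter (eighth + quarter) = 12; dotted quarter = 12.
Altogether 4 + 1 + 1 + 8 + 5 + 12 + 5 + 24 + 1 + 1 + 8 + 12 + 12 = 94.
Remaining: 96 − 94 = 2 thirty-second notes, which is a sixteenth note.

sixteenth note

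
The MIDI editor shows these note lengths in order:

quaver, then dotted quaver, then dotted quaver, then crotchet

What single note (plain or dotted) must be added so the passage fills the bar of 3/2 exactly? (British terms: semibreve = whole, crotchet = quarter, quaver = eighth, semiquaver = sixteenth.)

dotted half note

The bar of 3/2 = 24 sixteenth notes.
Express everything in sixteenth notes: quaver = 2; dotted quaver = 3; dotted quaver = 3; crotchet = 4.
Total: 2 + 3 + 3 + 4 = 12.
Remaining: 24 − 12 = 12 sixteenth notes, which is a dotted half note.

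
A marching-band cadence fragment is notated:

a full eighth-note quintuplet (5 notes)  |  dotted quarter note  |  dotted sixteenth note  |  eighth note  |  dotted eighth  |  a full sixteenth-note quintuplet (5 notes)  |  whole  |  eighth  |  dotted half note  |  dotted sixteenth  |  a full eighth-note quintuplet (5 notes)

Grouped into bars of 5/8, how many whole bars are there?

One bar of 5/8 = 20 thirty-second notes.
Working in thirty-second notes: a full eighth-note quintuplet (5 notes) (five quintuplet eighths span one half) = 16; dotted quarter note = 12; dotted sixteenth note = 3; eighth note = 4; dotted eighth = 6; a full sixteenth-note quintuplet (5 notes) (five quintuplet sixteenths span one quarter) = 8; whole = 32; eighth = 4; dotted half note = 24; dotted sixteenth = 3; a full eighth-note quintuplet (5 notes) (five quintuplet eighths span one half) = 16.
Adding: 16 + 12 + 3 + 4 + 6 + 8 + 32 + 4 + 24 + 3 + 16 = 128.
128 ÷ 20 = 6 complete bars with 8 left over.

6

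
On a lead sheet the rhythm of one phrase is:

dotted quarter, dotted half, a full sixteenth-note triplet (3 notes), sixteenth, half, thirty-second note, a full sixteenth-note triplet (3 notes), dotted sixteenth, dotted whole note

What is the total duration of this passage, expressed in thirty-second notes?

Express everything in thirty-second notes: dotted quarter = 12; dotted half = 24; a full sixteenth-note triplet (3 notes) (three triplet sixteenths span one eighth) = 4; sixteenth = 2; half = 16; thirty-second note = 1; a full sixteenth-note triplet (3 notes) (three triplet sixteenths span one eighth) = 4; dotted sixteenth = 3; dotted whole note = 48.
Total: 12 + 24 + 4 + 2 + 16 + 1 + 4 + 3 + 48 = 114 thirty-second notes.

114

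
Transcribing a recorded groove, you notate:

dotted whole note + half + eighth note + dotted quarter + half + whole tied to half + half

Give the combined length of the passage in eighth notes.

Express everything in eighth notes: dotted whole note = 12; half = 4; eighth note = 1; dotted quarter = 3; half = 4; whole tied to half (whole + half) = 12; half = 4.
Total: 12 + 4 + 1 + 3 + 4 + 12 + 4 = 40 eighth notes.

40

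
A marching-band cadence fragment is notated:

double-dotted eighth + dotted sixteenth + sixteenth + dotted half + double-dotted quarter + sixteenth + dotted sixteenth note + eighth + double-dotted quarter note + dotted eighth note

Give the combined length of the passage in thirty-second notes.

79

Working in thirty-second notes: double-dotted eighth = 7; dotted sixteenth = 3; sixteenth = 2; dotted half = 24; double-dotted quarter = 14; sixteenth = 2; dotted sixteenth note = 3; eighth = 4; double-dotted quarter note = 14; dotted eighth note = 6.
Altogether 7 + 3 + 2 + 24 + 14 + 2 + 3 + 4 + 14 + 6 = 79 thirty-second notes.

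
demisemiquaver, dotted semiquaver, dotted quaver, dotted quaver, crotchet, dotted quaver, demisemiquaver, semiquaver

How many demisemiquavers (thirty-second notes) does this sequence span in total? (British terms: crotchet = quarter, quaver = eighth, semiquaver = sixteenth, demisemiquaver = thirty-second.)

33

In thirty-second notes: demisemiquaver = 1; dotted semiquaver = 3; dotted quaver = 6; dotted quaver = 6; crotchet = 8; dotted quaver = 6; demisemiquaver = 1; semiquaver = 2.
Total: 1 + 3 + 6 + 6 + 8 + 6 + 1 + 2 = 33 thirty-second notes.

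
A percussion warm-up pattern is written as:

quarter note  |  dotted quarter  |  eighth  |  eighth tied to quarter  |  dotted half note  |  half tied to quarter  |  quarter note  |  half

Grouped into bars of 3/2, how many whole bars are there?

One bar of 3/2 = 12 eighth notes.
Each duration in eighth notes: quarter note = 2; dotted quarter = 3; eighth = 1; eighth tied to quarter (eighth + quarter) = 3; dotted half note = 6; half tied to quarter (half + quarter) = 6; quarter note = 2; half = 4.
Sum: 2 + 3 + 1 + 3 + 6 + 6 + 2 + 4 = 27.
27 ÷ 12 = 2 complete bars with 3 left over.

2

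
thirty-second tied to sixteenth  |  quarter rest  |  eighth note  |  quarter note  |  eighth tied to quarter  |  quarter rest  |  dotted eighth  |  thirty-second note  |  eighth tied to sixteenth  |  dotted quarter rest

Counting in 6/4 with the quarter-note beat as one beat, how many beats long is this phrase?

8.5

One quarter-note beat = 8 thirty-second notes.
Express everything in thirty-second notes: thirty-second tied to sixteenth (thirty-second + sixteenth) = 3; quarter rest = 8; eighth note = 4; quarter note = 8; eighth tied to quarter (eighth + quarter) = 12; quarter rest = 8; dotted eighth = 6; thirty-second note = 1; eighth tied to sixteenth (eighth + sixteenth) = 6; dotted quarter rest = 12.
Altogether 3 + 8 + 4 + 8 + 12 + 8 + 6 + 1 + 6 + 12 = 68.
68 ÷ 8 = 8.5 beats.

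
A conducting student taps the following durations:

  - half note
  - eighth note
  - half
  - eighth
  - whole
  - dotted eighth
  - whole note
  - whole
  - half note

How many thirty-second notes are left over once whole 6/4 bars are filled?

One bar of 6/4 = 24 sixteenth notes.
Convert each value to sixteenth notes: half note = 8; eighth note = 2; half = 8; eighth = 2; whole = 16; dotted eighth = 3; whole note = 16; whole = 16; half note = 8.
Sum: 8 + 2 + 8 + 2 + 16 + 3 + 16 + 16 + 8 = 79.
79 ÷ 24 = 3 complete bars with 7 sixteenth notes remaining = 14 thirty-second notes.

14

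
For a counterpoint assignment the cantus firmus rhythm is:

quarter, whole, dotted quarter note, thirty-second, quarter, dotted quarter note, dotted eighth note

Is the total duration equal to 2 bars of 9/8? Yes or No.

No

One bar of 9/8 = 36 thirty-second notes, so 2 bars = 72.
In thirty-second notes: quarter = 8; whole = 32; dotted quarter note = 12; thirty-second = 1; quarter = 8; dotted quarter note = 12; dotted eighth note = 6.
Total: 8 + 32 + 12 + 1 + 8 + 12 + 6 = 79.
79 exceeds 72, so the answer is No.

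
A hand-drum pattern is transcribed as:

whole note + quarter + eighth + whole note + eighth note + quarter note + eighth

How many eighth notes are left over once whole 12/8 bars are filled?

One bar of 12/8 = 12 eighth notes.
Express everything in eighth notes: whole note = 8; quarter = 2; eighth = 1; whole note = 8; eighth note = 1; quarter note = 2; eighth = 1.
Adding: 8 + 2 + 1 + 8 + 1 + 2 + 1 = 23.
23 ÷ 12 = 1 complete bar with 11 eighth notes remaining.

11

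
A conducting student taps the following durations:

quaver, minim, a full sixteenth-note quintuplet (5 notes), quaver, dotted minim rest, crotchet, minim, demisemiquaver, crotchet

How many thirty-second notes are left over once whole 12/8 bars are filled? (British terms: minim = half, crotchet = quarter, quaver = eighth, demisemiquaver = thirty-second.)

41

One bar of 12/8 = 48 thirty-second notes.
Express everything in thirty-second notes: quaver = 4; minim = 16; a full sixteenth-note quintuplet (5 notes) (five quintuplet sixteenths span one quarter) = 8; quaver = 4; dotted minim rest = 24; crotchet = 8; minim = 16; demisemiquaver = 1; crotchet = 8.
Altogether 4 + 16 + 8 + 4 + 24 + 8 + 16 + 1 + 8 = 89.
89 ÷ 48 = 1 complete bar with 41 thirty-second notes remaining.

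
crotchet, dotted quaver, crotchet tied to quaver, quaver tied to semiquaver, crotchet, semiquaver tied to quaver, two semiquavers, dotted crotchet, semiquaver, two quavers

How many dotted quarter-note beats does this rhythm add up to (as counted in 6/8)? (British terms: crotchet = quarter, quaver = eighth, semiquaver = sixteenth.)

One dotted quarter-note beat = 6 sixteenth notes.
In sixteenth notes: crotchet = 4; dotted quaver = 3; crotchet tied to quaver (crotchet + quaver) = 6; quaver tied to semiquaver (quaver + semiquaver) = 3; crotchet = 4; semiquaver tied to quaver (semiquaver + quaver) = 3; semiquaver = 1; semiquaver = 1; dotted crotchet = 6; semiquaver = 1; quaver = 2; quaver = 2.
Total: 4 + 3 + 6 + 3 + 4 + 3 + 1 + 1 + 6 + 1 + 2 + 2 = 36.
36 ÷ 6 = 6 beats.

6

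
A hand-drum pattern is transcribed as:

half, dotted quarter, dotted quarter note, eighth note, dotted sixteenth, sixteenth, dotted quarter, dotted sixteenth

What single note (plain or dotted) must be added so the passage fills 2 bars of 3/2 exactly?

2 bars of 3/2 = 96 thirty-second notes.
Express everything in thirty-second notes: half = 16; dotted quarter = 12; dotted quarter note = 12; eighth note = 4; dotted sixteenth = 3; sixteenth = 2; dotted quarter = 12; dotted sixteenth = 3.
Altogether 16 + 12 + 12 + 4 + 3 + 2 + 12 + 3 = 64.
Remaining: 96 − 64 = 32 thirty-second notes, which is a whole note.

whole note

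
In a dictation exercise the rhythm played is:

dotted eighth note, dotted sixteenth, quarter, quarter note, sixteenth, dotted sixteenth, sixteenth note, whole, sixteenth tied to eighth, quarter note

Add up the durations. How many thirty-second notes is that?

78

Convert each value to thirty-second notes: dotted eighth note = 6; dotted sixteenth = 3; quarter = 8; quarter note = 8; sixteenth = 2; dotted sixteenth = 3; sixteenth note = 2; whole = 32; sixteenth tied to eighth (sixteenth + eighth) = 6; quarter note = 8.
Adding: 6 + 3 + 8 + 8 + 2 + 3 + 2 + 32 + 6 + 8 = 78 thirty-second notes.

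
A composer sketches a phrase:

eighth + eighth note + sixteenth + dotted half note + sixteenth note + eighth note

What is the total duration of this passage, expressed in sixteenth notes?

20

Each duration in sixteenth notes: eighth = 2; eighth note = 2; sixteenth = 1; dotted half note = 12; sixteenth note = 1; eighth note = 2.
Adding: 2 + 2 + 1 + 12 + 1 + 2 = 20 sixteenth notes.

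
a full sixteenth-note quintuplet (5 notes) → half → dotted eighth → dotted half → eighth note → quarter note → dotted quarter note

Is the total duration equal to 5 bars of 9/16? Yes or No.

No

One bar of 9/16 = 9 sixteenth notes, so 5 bars = 45.
In sixteenth notes: a full sixteenth-note quintuplet (5 notes) (five quintuplet sixteenths span one quarter) = 4; half = 8; dotted eighth = 3; dotted half = 12; eighth note = 2; quarter note = 4; dotted quarter note = 6.
Altogether 4 + 8 + 3 + 12 + 2 + 4 + 6 = 39.
39 falls short of 45, so the answer is No.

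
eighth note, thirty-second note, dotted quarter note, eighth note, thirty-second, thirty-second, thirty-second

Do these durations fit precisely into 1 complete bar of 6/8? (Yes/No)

Yes

One bar of 6/8 = 24 thirty-second notes.
In thirty-second notes: eighth note = 4; thirty-second note = 1; dotted quarter note = 12; eighth note = 4; thirty-second = 1; thirty-second = 1; thirty-second = 1.
Total: 4 + 1 + 12 + 4 + 1 + 1 + 1 = 24.
24 equals 24, so the answer is Yes.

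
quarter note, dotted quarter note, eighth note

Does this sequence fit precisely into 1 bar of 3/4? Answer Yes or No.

Yes

One bar of 3/4 = 6 eighth notes.
Working in eighth notes: quarter note = 2; dotted quarter note = 3; eighth note = 1.
Sum: 2 + 3 + 1 = 6.
6 equals 6, so the answer is Yes.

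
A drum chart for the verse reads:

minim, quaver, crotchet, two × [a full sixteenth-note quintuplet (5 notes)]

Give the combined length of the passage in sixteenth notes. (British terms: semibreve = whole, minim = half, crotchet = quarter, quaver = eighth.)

22

Convert each value to sixteenth notes: minim = 8; quaver = 2; crotchet = 4; a full sixteenth-note quintuplet (5 notes) (five quintuplet sixteenths span one quarter) = 4; a full sixteenth-note quintuplet (5 notes) (five quintuplet sixteenths span one quarter) = 4.
Sum: 8 + 2 + 4 + 4 + 4 = 22 sixteenth notes.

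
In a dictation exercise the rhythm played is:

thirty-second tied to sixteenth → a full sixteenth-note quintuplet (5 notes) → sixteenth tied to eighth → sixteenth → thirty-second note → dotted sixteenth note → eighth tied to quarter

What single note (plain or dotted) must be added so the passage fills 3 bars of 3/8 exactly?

thirty-second note

3 bars of 3/8 = 36 thirty-second notes.
Convert each value to thirty-second notes: thirty-second tied to sixteenth (thirty-second + sixteenth) = 3; a full sixteenth-note quintuplet (5 notes) (five quintuplet sixteenths span one quarter) = 8; sixteenth tied to eighth (sixteenth + eighth) = 6; sixteenth = 2; thirty-second note = 1; dotted sixteenth note = 3; eighth tied to quarter (eighth + quarter) = 12.
Altogether 3 + 8 + 6 + 2 + 1 + 3 + 12 = 35.
Remaining: 36 − 35 = 1 thirty-second note, which is a thirty-second note.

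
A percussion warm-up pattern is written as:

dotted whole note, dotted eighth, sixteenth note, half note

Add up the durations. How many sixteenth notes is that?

36

Convert each value to sixteenth notes: dotted whole note = 24; dotted eighth = 3; sixteenth note = 1; half note = 8.
Adding: 24 + 3 + 1 + 8 = 36 sixteenth notes.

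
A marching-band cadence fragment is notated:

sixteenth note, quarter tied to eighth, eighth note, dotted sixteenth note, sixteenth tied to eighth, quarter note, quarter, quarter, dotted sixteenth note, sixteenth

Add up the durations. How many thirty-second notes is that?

In thirty-second notes: sixteenth note = 2; quarter tied to eighth (quarter + eighth) = 12; eighth note = 4; dotted sixteenth note = 3; sixteenth tied to eighth (sixteenth + eighth) = 6; quarter note = 8; quarter = 8; quarter = 8; dotted sixteenth note = 3; sixteenth = 2.
Total: 2 + 12 + 4 + 3 + 6 + 8 + 8 + 8 + 3 + 2 = 56 thirty-second notes.

56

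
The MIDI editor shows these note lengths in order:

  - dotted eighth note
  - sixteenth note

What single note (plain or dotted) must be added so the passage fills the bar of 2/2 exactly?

dotted half note

The bar of 2/2 = 16 sixteenth notes.
Working in sixteenth notes: dotted eighth note = 3; sixteenth note = 1.
Altogether 3 + 1 = 4.
Remaining: 16 − 4 = 12 sixteenth notes, which is a dotted half note.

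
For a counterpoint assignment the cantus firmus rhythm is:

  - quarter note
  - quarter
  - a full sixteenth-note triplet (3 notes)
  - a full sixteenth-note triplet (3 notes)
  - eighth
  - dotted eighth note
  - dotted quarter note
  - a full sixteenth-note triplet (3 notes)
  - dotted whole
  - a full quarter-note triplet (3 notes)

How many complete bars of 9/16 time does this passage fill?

One bar of 9/16 = 9 sixteenth notes.
Each duration in sixteenth notes: quarter note = 4; quarter = 4; a full sixteenth-note triplet (3 notes) (three triplet sixteenths span one eighth) = 2; a full sixteenth-note triplet (3 notes) (three triplet sixteenths span one eighth) = 2; eighth = 2; dotted eighth note = 3; dotted quarter note = 6; a full sixteenth-note triplet (3 notes) (three triplet sixteenths span one eighth) = 2; dotted whole = 24; a full quarter-note triplet (3 notes) (three triplet quarters span one half) = 8.
Altogether 4 + 4 + 2 + 2 + 2 + 3 + 6 + 2 + 24 + 8 = 57.
57 ÷ 9 = 6 complete bars with 3 left over.

6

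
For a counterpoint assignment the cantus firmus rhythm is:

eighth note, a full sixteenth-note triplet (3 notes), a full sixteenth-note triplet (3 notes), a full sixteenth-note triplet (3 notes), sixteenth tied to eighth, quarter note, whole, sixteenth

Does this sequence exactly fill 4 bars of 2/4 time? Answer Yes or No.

One bar of 2/4 = 8 sixteenth notes, so 4 bars = 32.
Convert each value to sixteenth notes: eighth note = 2; a full sixteenth-note triplet (3 notes) (three triplet sixteenths span one eighth) = 2; a full sixteenth-note triplet (3 notes) (three triplet sixteenths span one eighth) = 2; a full sixteenth-note triplet (3 notes) (three triplet sixteenths span one eighth) = 2; sixteenth tied to eighth (sixteenth + eighth) = 3; quarter note = 4; whole = 16; sixteenth = 1.
Altogether 2 + 2 + 2 + 2 + 3 + 4 + 16 + 1 = 32.
32 equals 32, so the answer is Yes.

Yes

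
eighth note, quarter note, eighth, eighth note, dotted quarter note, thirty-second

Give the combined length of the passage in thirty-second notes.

Express everything in thirty-second notes: eighth note = 4; quarter note = 8; eighth = 4; eighth note = 4; dotted quarter note = 12; thirty-second = 1.
Sum: 4 + 8 + 4 + 4 + 12 + 1 = 33 thirty-second notes.

33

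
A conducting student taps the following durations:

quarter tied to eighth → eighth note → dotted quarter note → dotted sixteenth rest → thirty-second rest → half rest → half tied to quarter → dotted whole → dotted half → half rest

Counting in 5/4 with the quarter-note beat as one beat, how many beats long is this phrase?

One quarter-note beat = 8 thirty-second notes.
Working in thirty-second notes: quarter tied to eighth (quarter + eighth) = 12; eighth note = 4; dotted quarter note = 12; dotted sixteenth rest = 3; thirty-second rest = 1; half rest = 16; half tied to quarter (half + quarter) = 24; dotted whole = 48; dotted half = 24; half rest = 16.
Total: 12 + 4 + 12 + 3 + 1 + 16 + 24 + 48 + 24 + 16 = 160.
160 ÷ 8 = 20 beats.

20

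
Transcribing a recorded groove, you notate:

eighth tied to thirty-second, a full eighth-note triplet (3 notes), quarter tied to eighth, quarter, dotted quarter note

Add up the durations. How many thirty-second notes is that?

45

Each duration in thirty-second notes: eighth tied to thirty-second (eighth + thirty-second) = 5; a full eighth-note triplet (3 notes) (three triplet eighths span one quarter) = 8; quarter tied to eighth (quarter + eighth) = 12; quarter = 8; dotted quarter note = 12.
Sum: 5 + 8 + 12 + 8 + 12 = 45 thirty-second notes.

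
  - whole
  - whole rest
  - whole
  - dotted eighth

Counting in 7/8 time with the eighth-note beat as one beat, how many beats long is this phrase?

25.5

One eighth-note beat = 2 sixteenth notes.
Convert each value to sixteenth notes: whole = 16; whole rest = 16; whole = 16; dotted eighth = 3.
Total: 16 + 16 + 16 + 3 = 51.
51 ÷ 2 = 25.5 beats.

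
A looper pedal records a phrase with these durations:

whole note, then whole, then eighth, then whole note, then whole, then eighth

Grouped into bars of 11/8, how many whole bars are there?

One bar of 11/8 = 11 eighth notes.
Working in eighth notes: whole note = 8; whole = 8; eighth = 1; whole note = 8; whole = 8; eighth = 1.
Adding: 8 + 8 + 1 + 8 + 8 + 1 = 34.
34 ÷ 11 = 3 complete bars with 1 left over.

3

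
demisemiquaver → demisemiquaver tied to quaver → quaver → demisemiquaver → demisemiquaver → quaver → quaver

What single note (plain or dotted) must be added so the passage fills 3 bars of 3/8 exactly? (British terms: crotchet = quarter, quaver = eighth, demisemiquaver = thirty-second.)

half note

3 bars of 3/8 = 36 thirty-second notes.
Each duration in thirty-second notes: demisemiquaver = 1; demisemiquaver tied to quaver (demisemiquaver + quaver) = 5; quaver = 4; demisemiquaver = 1; demisemiquaver = 1; quaver = 4; quaver = 4.
Total: 1 + 5 + 4 + 1 + 1 + 4 + 4 = 20.
Remaining: 36 − 20 = 16 thirty-second notes, which is a half note.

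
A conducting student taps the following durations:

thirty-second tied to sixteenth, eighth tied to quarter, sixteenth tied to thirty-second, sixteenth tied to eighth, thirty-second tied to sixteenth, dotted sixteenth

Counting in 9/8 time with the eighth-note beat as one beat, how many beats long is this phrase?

7.5

One eighth-note beat = 4 thirty-second notes.
Express everything in thirty-second notes: thirty-second tied to sixteenth (thirty-second + sixteenth) = 3; eighth tied to quarter (eighth + quarter) = 12; sixteenth tied to thirty-second (sixteenth + thirty-second) = 3; sixteenth tied to eighth (sixteenth + eighth) = 6; thirty-second tied to sixteenth (thirty-second + sixteenth) = 3; dotted sixteenth = 3.
Sum: 3 + 12 + 3 + 6 + 3 + 3 = 30.
30 ÷ 4 = 7.5 beats.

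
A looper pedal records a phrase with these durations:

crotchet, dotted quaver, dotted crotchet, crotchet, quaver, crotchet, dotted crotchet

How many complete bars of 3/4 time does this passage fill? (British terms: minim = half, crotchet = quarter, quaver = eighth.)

2

One bar of 3/4 = 12 sixteenth notes.
Convert each value to sixteenth notes: crotchet = 4; dotted quaver = 3; dotted crotchet = 6; crotchet = 4; quaver = 2; crotchet = 4; dotted crotchet = 6.
Total: 4 + 3 + 6 + 4 + 2 + 4 + 6 = 29.
29 ÷ 12 = 2 complete bars with 5 left over.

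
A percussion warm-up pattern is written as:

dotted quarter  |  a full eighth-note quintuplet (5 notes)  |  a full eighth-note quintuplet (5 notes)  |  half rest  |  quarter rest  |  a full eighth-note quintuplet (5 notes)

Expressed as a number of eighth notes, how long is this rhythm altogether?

21

Express everything in eighth notes: dotted quarter = 3; a full eighth-note quintuplet (5 notes) (five quintuplet eighths span one half) = 4; a full eighth-note quintuplet (5 notes) (five quintuplet eighths span one half) = 4; half rest = 4; quarter rest = 2; a full eighth-note quintuplet (5 notes) (five quintuplet eighths span one half) = 4.
Sum: 3 + 4 + 4 + 4 + 2 + 4 = 21 eighth notes.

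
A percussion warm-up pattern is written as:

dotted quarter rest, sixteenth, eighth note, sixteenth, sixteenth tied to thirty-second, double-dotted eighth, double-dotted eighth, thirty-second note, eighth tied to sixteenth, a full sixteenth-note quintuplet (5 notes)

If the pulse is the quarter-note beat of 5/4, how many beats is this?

One quarter-note beat = 8 thirty-second notes.
Each duration in thirty-second notes: dotted quarter rest = 12; sixteenth = 2; eighth note = 4; sixteenth = 2; sixteenth tied to thirty-second (sixteenth + thirty-second) = 3; double-dotted eighth = 7; double-dotted eighth = 7; thirty-second note = 1; eighth tied to sixteenth (eighth + sixteenth) = 6; a full sixteenth-note quintuplet (5 notes) (five quintuplet sixteenths span one quarter) = 8.
Adding: 12 + 2 + 4 + 2 + 3 + 7 + 7 + 1 + 6 + 8 = 52.
52 ÷ 8 = 6.5 beats.

6.5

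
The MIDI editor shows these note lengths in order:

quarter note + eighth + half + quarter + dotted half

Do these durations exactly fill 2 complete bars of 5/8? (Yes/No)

No

One bar of 5/8 = 5 eighth notes, so 2 bars = 10.
Working in eighth notes: quarter note = 2; eighth = 1; half = 4; quarter = 2; dotted half = 6.
Adding: 2 + 1 + 4 + 2 + 6 = 15.
15 exceeds 10, so the answer is No.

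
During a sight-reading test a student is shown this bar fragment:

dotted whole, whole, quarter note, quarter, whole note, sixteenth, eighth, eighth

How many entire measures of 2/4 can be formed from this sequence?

One bar of 2/4 = 8 sixteenth notes.
In sixteenth notes: dotted whole = 24; whole = 16; quarter note = 4; quarter = 4; whole note = 16; sixteenth = 1; eighth = 2; eighth = 2.
Total: 24 + 16 + 4 + 4 + 16 + 1 + 2 + 2 = 69.
69 ÷ 8 = 8 complete bars with 5 left over.

8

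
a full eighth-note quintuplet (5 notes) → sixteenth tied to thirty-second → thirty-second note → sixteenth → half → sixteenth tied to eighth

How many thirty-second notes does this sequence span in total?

Each duration in thirty-second notes: a full eighth-note quintuplet (5 notes) (five quintuplet eighths span one half) = 16; sixteenth tied to thirty-second (sixteenth + thirty-second) = 3; thirty-second note = 1; sixteenth = 2; half = 16; sixteenth tied to eighth (sixteenth + eighth) = 6.
Altogether 16 + 3 + 1 + 2 + 16 + 6 = 44 thirty-second notes.

44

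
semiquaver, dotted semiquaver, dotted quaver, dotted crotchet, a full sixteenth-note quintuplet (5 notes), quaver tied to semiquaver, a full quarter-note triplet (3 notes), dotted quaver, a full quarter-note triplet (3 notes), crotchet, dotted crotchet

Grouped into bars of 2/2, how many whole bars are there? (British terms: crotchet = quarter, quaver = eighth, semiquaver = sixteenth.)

One bar of 2/2 = 32 thirty-second notes.
Working in thirty-second notes: semiquaver = 2; dotted semiquaver = 3; dotted quaver = 6; dotted crotchet = 12; a full sixteenth-note quintuplet (5 notes) (five quintuplet sixteenths span one quarter) = 8; quaver tied to semiquaver (quaver + semiquaver) = 6; a full quarter-note triplet (3 notes) (three triplet quarters span one half) = 16; dotted quaver = 6; a full quarter-note triplet (3 notes) (three triplet quarters span one half) = 16; crotchet = 8; dotted crotchet = 12.
Adding: 2 + 3 + 6 + 12 + 8 + 6 + 16 + 6 + 16 + 8 + 12 = 95.
95 ÷ 32 = 2 complete bars with 31 left over.

2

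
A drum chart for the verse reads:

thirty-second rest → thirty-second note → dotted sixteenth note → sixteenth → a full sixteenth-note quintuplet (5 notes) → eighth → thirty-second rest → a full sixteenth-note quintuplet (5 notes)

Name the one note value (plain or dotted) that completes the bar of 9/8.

The bar of 9/8 = 36 thirty-second notes.
Each duration in thirty-second notes: thirty-second rest = 1; thirty-second note = 1; dotted sixteenth note = 3; sixteenth = 2; a full sixteenth-note quintuplet (5 notes) (five quintuplet sixteenths span one quarter) = 8; eighth = 4; thirty-second rest = 1; a full sixteenth-note quintuplet (5 notes) (five quintuplet sixteenths span one quarter) = 8.
Total: 1 + 1 + 3 + 2 + 8 + 4 + 1 + 8 = 28.
Remaining: 36 − 28 = 8 thirty-second notes, which is a quarter note.

quarter note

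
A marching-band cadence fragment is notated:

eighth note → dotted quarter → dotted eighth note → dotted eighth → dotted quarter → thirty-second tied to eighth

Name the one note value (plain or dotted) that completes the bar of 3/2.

The bar of 3/2 = 48 thirty-second notes.
Each duration in thirty-second notes: eighth note = 4; dotted quarter = 12; dotted eighth note = 6; dotted eighth = 6; dotted quarter = 12; thirty-second tied to eighth (thirty-second + eighth) = 5.
Adding: 4 + 12 + 6 + 6 + 12 + 5 = 45.
Remaining: 48 − 45 = 3 thirty-second notes, which is a dotted sixteenth note.

dotted sixteenth note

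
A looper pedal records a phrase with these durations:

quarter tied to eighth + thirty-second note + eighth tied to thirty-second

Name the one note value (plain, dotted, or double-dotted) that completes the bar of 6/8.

The bar of 6/8 = 24 thirty-second notes.
Convert each value to thirty-second notes: quarter tied to eighth (quarter + eighth) = 12; thirty-second note = 1; eighth tied to thirty-second (eighth + thirty-second) = 5.
Sum: 12 + 1 + 5 = 18.
Remaining: 24 − 18 = 6 thirty-second notes, which is a dotted eighth note.

dotted eighth note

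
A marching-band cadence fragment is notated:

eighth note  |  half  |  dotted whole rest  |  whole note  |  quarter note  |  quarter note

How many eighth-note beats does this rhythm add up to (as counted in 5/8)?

One eighth-note beat = 2 sixteenth notes.
In sixteenth notes: eighth note = 2; half = 8; dotted whole rest = 24; whole note = 16; quarter note = 4; quarter note = 4.
Altogether 2 + 8 + 24 + 16 + 4 + 4 = 58.
58 ÷ 2 = 29 beats.

29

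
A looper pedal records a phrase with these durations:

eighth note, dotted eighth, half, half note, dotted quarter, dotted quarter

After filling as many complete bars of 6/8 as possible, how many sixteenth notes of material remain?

One bar of 6/8 = 12 sixteenth notes.
Express everything in sixteenth notes: eighth note = 2; dotted eighth = 3; half = 8; half note = 8; dotted quarter = 6; dotted quarter = 6.
Total: 2 + 3 + 8 + 8 + 6 + 6 = 33.
33 ÷ 12 = 2 complete bars with 9 sixteenth notes remaining.

9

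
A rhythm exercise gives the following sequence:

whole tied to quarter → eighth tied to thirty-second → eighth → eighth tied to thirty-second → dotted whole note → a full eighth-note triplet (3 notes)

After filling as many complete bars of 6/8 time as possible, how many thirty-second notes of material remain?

One bar of 6/8 = 24 thirty-second notes.
Convert each value to thirty-second notes: whole tied to quarter (whole + quarter) = 40; eighth tied to thirty-second (eighth + thirty-second) = 5; eighth = 4; eighth tied to thirty-second (eighth + thirty-second) = 5; dotted whole note = 48; a full eighth-note triplet (3 notes) (three triplet eighths span one quarter) = 8.
Sum: 40 + 5 + 4 + 5 + 48 + 8 = 110.
110 ÷ 24 = 4 complete bars with 14 thirty-second notes remaining.

14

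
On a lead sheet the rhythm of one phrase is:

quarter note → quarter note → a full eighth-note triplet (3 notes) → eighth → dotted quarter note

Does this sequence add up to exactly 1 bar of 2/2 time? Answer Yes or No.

No

One bar of 2/2 = 8 eighth notes.
Express everything in eighth notes: quarter note = 2; quarter note = 2; a full eighth-note triplet (3 notes) (three triplet eighths span one quarter) = 2; eighth = 1; dotted quarter note = 3.
Altogether 2 + 2 + 2 + 1 + 3 = 10.
10 exceeds 8, so the answer is No.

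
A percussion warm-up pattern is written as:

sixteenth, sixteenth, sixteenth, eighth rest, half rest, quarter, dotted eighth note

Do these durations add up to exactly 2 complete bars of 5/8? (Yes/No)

Yes

One bar of 5/8 = 10 sixteenth notes, so 2 bars = 20.
Working in sixteenth notes: sixteenth = 1; sixteenth = 1; sixteenth = 1; eighth rest = 2; half rest = 8; quarter = 4; dotted eighth note = 3.
Sum: 1 + 1 + 1 + 2 + 8 + 4 + 3 = 20.
20 equals 20, so the answer is Yes.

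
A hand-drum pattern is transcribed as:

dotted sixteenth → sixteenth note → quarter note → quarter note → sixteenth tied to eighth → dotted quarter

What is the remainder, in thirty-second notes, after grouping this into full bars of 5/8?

One bar of 5/8 = 20 thirty-second notes.
Each duration in thirty-second notes: dotted sixteenth = 3; sixteenth note = 2; quarter note = 8; quarter note = 8; sixteenth tied to eighth (sixteenth + eighth) = 6; dotted quarter = 12.
Adding: 3 + 2 + 8 + 8 + 6 + 12 = 39.
39 ÷ 20 = 1 complete bar with 19 thirty-second notes remaining.

19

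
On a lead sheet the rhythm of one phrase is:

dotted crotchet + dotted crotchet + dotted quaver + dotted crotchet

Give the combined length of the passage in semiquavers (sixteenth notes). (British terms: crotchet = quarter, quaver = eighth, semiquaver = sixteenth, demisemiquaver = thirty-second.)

21

Working in sixteenth notes: dotted crotchet = 6; dotted crotchet = 6; dotted quaver = 3; dotted crotchet = 6.
Altogether 6 + 6 + 3 + 6 = 21 sixteenth notes.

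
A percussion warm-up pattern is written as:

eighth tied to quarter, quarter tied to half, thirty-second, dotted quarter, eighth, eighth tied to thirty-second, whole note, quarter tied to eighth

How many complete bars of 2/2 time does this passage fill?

3

One bar of 2/2 = 32 thirty-second notes.
Working in thirty-second notes: eighth tied to quarter (eighth + quarter) = 12; quarter tied to half (quarter + half) = 24; thirty-second = 1; dotted quarter = 12; eighth = 4; eighth tied to thirty-second (eighth + thirty-second) = 5; whole note = 32; quarter tied to eighth (quarter + eighth) = 12.
Altogether 12 + 24 + 1 + 12 + 4 + 5 + 32 + 12 = 102.
102 ÷ 32 = 3 complete bars with 6 left over.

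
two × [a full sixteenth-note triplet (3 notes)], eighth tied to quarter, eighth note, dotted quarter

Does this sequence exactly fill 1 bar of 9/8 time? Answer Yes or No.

One bar of 9/8 = 9 eighth notes.
Express everything in eighth notes: a full sixteenth-note triplet (3 notes) (three triplet sixteenths span one eighth) = 1; a full sixteenth-note triplet (3 notes) (three triplet sixteenths span one eighth) = 1; eighth tied to quarter (eighth + quarter) = 3; eighth note = 1; dotted quarter = 3.
Adding: 1 + 1 + 3 + 1 + 3 = 9.
9 equals 9, so the answer is Yes.

Yes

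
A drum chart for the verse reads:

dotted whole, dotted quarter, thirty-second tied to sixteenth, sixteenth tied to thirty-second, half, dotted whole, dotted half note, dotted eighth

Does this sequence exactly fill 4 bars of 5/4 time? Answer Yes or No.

Yes

One bar of 5/4 = 40 thirty-second notes, so 4 bars = 160.
Each duration in thirty-second notes: dotted whole = 48; dotted quarter = 12; thirty-second tied to sixteenth (thirty-second + sixteenth) = 3; sixteenth tied to thirty-second (sixteenth + thirty-second) = 3; half = 16; dotted whole = 48; dotted half note = 24; dotted eighth = 6.
Altogether 48 + 12 + 3 + 3 + 16 + 48 + 24 + 6 = 160.
160 equals 160, so the answer is Yes.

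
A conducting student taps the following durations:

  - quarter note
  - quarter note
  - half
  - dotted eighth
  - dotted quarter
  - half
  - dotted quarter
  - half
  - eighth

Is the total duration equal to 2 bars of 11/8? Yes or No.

One bar of 11/8 = 22 sixteenth notes, so 2 bars = 44.
Each duration in sixteenth notes: quarter note = 4; quarter note = 4; half = 8; dotted eighth = 3; dotted quarter = 6; half = 8; dotted quarter = 6; half = 8; eighth = 2.
Altogether 4 + 4 + 8 + 3 + 6 + 8 + 6 + 8 + 2 = 49.
49 exceeds 44, so the answer is No.

No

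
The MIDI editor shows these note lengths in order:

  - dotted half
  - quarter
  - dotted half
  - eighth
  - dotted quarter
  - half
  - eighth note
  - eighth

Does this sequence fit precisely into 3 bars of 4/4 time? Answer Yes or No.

Yes

One bar of 4/4 = 8 eighth notes, so 3 bars = 24.
In eighth notes: dotted half = 6; quarter = 2; dotted half = 6; eighth = 1; dotted quarter = 3; half = 4; eighth note = 1; eighth = 1.
Altogether 6 + 2 + 6 + 1 + 3 + 4 + 1 + 1 = 24.
24 equals 24, so the answer is Yes.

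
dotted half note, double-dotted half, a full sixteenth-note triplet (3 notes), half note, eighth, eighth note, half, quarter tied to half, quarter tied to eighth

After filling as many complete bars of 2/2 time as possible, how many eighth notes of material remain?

1

One bar of 2/2 = 8 eighth notes.
Convert each value to eighth notes: dotted half note = 6; double-dotted half = 7; a full sixteenth-note triplet (3 notes) (three triplet sixteenths span one eighth) = 1; half note = 4; eighth = 1; eighth note = 1; half = 4; quarter tied to half (quarter + half) = 6; quarter tied to eighth (quarter + eighth) = 3.
Altogether 6 + 7 + 1 + 4 + 1 + 1 + 4 + 6 + 3 = 33.
33 ÷ 8 = 4 complete bars with 1 eighth note remaining.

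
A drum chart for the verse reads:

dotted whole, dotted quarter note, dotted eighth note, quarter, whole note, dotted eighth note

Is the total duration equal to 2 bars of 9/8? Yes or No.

No

One bar of 9/8 = 18 sixteenth notes, so 2 bars = 36.
Convert each value to sixteenth notes: dotted whole = 24; dotted quarter note = 6; dotted eighth note = 3; quarter = 4; whole note = 16; dotted eighth note = 3.
Altogether 24 + 6 + 3 + 4 + 16 + 3 = 56.
56 exceeds 36, so the answer is No.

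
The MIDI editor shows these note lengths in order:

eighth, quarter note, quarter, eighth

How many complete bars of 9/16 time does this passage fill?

1

One bar of 9/16 = 9 sixteenth notes.
In sixteenth notes: eighth = 2; quarter note = 4; quarter = 4; eighth = 2.
Adding: 2 + 4 + 4 + 2 = 12.
12 ÷ 9 = 1 complete bar with 3 left over.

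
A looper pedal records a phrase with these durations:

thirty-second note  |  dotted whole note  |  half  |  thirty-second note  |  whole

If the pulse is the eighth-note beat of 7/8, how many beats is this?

24.5

One eighth-note beat = 4 thirty-second notes.
Express everything in thirty-second notes: thirty-second note = 1; dotted whole note = 48; half = 16; thirty-second note = 1; whole = 32.
Adding: 1 + 48 + 16 + 1 + 32 = 98.
98 ÷ 4 = 24.5 beats.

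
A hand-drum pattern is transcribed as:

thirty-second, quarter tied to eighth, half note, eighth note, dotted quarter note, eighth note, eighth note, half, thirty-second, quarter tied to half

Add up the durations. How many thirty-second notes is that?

In thirty-second notes: thirty-second = 1; quarter tied to eighth (quarter + eighth) = 12; half note = 16; eighth note = 4; dotted quarter note = 12; eighth note = 4; eighth note = 4; half = 16; thirty-second = 1; quarter tied to half (quarter + half) = 24.
Adding: 1 + 12 + 16 + 4 + 12 + 4 + 4 + 16 + 1 + 24 = 94 thirty-second notes.

94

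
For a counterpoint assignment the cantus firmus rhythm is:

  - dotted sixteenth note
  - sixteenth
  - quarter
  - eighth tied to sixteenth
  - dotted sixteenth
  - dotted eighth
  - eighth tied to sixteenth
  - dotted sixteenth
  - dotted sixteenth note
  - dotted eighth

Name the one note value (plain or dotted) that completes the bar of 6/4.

The bar of 6/4 = 48 thirty-second notes.
Convert each value to thirty-second notes: dotted sixteenth note = 3; sixteenth = 2; quarter = 8; eighth tied to sixteenth (eighth + sixteenth) = 6; dotted sixteenth = 3; dotted eighth = 6; eighth tied to sixteenth (eighth + sixteenth) = 6; dotted sixteenth = 3; dotted sixteenth note = 3; dotted eighth = 6.
Adding: 3 + 2 + 8 + 6 + 3 + 6 + 6 + 3 + 3 + 6 = 46.
Remaining: 48 − 46 = 2 thirty-second notes, which is a sixteenth note.

sixteenth note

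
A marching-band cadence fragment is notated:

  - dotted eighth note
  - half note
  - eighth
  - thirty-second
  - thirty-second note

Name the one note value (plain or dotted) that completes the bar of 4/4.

The bar of 4/4 = 32 thirty-second notes.
Convert each value to thirty-second notes: dotted eighth note = 6; half note = 16; eighth = 4; thirty-second = 1; thirty-second note = 1.
Adding: 6 + 16 + 4 + 1 + 1 = 28.
Remaining: 32 − 28 = 4 thirty-second notes, which is a eighth note.

eighth note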